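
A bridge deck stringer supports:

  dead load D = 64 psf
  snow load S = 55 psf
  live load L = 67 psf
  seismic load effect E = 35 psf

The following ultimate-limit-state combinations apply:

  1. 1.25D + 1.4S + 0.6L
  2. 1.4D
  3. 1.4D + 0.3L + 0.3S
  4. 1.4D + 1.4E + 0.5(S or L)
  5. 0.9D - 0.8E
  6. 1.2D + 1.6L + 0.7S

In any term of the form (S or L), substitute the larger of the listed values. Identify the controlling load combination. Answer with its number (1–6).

Combination 6

(S or L) → L = 67 psf.
1. 1.25(64) + 1.4(55) + 0.6(67) = 80.00 + 77.00 + 40.20 = 197.20
2. 1.4(64) = 89.60
3. 1.4(64) + 0.3(67) + 0.3(55) = 89.60 + 20.10 + 16.50 = 126.20
4. 1.4(64) + 1.4(35) + 0.5(67) = 89.60 + 49.00 + 33.50 = 172.10
5. 0.9(64) - 0.8(35) = 57.60 - 28.00 = 29.60
6. 1.2(64) + 1.6(67) + 0.7(55) = 76.80 + 107.20 + 38.50 = 222.50
The largest value is 222.50 psf from combination 6.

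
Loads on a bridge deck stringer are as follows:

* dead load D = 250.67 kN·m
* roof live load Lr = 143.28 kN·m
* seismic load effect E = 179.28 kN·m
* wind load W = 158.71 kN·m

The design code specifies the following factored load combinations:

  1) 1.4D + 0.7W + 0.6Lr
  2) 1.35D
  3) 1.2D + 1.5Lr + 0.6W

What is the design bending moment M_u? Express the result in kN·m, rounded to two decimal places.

1) 1.4(250.67) + 0.7(158.71) + 0.6(143.28) = 548.00
2) 1.35(250.67) = 338.40
3) 1.2(250.67) + 1.5(143.28) + 0.6(158.71) = 300.80 + 214.92 + 95.23 = 610.95
Maximum is from combination 3.

610.95 kN·m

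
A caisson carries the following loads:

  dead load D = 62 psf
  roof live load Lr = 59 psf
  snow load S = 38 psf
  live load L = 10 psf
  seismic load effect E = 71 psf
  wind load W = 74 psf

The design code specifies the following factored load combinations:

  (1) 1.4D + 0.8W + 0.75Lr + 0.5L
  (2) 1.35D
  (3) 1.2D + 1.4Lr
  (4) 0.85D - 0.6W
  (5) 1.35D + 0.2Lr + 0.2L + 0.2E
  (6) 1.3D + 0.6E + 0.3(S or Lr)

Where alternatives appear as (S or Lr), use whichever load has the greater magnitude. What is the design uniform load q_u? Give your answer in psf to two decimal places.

(S or Lr) → Lr = 59 psf.
(1) 1.4(62) + 0.8(74) + 0.75(59) + 0.5(10) = 86.80 + 59.20 + 44.25 + 5.00 = 195.25
(2) 1.35(62) = 83.70
(3) 1.2(62) + 1.4(59) = 74.40 + 82.60 = 157.00
(4) 0.85(62) - 0.6(74) = 52.70 - 44.40 = 8.30
(5) 1.35(62) + 0.2(59) + 0.2(10) + 0.2(71) = 83.70 + 11.80 + 2.00 + 14.20 = 111.70
(6) 1.3(62) + 0.6(71) + 0.3(59) = 80.60 + 42.60 + 17.70 = 140.90
The controlling combination is 1, giving 195.25 psf.

195.25 psf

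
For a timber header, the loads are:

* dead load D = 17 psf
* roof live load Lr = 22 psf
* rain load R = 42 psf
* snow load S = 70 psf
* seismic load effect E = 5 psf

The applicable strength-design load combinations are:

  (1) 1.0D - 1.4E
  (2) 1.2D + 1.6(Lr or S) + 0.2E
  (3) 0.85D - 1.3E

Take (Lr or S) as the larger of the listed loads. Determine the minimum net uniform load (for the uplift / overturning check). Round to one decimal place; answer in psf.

8.0 psf

(Lr or S) → S = 70 psf.
(1) 1.0(17) - 1.4(5) = 17.0 - 7.0 = 10.0
(2) 1.2(17) + 1.6(70) + 0.2(5) = 20.4 + 112.0 + 1.0 = 133.4
(3) 0.85(17) - 1.3(5) = 14.5 - 6.5 = 8.0
Combination 3 gives the minimum: 8.0 psf.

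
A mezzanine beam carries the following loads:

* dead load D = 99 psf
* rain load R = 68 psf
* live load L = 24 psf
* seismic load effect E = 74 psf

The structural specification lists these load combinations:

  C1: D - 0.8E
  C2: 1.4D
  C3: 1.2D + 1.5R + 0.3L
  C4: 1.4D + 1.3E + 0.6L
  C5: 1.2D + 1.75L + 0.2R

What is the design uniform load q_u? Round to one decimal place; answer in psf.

249.2 psf

C1: 1.0(99) - 0.8(74) = 99.0 - 59.2 = 39.8
C2: 1.4(99) = 138.6
C3: 1.2(99) + 1.5(68) + 0.3(24) = 118.8 + 102.0 + 7.2 = 228.0
C4: 1.4(99) + 1.3(74) + 0.6(24) = 138.6 + 96.2 + 14.4 = 249.2
C5: 1.2(99) + 1.75(24) + 0.2(68) = 118.8 + 42.0 + 13.6 = 174.4
Maximum is from combination 4.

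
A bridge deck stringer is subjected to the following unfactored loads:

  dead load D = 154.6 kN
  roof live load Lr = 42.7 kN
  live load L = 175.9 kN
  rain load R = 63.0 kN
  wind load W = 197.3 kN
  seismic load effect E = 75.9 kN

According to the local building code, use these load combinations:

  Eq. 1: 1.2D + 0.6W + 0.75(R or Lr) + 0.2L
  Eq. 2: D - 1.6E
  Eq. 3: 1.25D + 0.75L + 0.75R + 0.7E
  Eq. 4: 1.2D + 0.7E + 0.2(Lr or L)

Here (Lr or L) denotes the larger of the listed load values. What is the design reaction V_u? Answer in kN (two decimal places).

425.56 kN

(R or Lr) → R = 63.0 kN; (Lr or L) → L = 175.9 kN.
Eq. 1: 1.2(154.6) + 0.6(197.3) + 0.75(63.0) + 0.2(175.9) = 386.33
Eq. 2: 1.0(154.6) - 1.6(75.9) = 33.16
Eq. 3: 1.25(154.6) + 0.75(175.9) + 0.75(63.0) + 0.7(75.9) = 425.56
Eq. 4: 1.2(154.6) + 0.7(75.9) + 0.2(175.9) = 273.83
The controlling combination is 3, giving 425.56 kN.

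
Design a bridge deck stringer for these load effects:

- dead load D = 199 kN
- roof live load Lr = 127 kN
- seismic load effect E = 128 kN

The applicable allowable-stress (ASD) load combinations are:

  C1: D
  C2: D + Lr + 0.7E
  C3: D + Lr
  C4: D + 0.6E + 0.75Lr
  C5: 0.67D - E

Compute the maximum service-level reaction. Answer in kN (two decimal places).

415.60 kN

C1: 1.0(199) = 199.00
C2: 1.0(199) + 1.0(127) + 0.7(128) = 199.00 + 127.00 + 89.60 = 415.60
C3: 1.0(199) + 1.0(127) = 199.00 + 127.00 = 326.00
C4: 1.0(199) + 0.6(128) + 0.75(127) = 199.00 + 76.80 + 95.25 = 371.05
C5: 0.67(199) - 1.0(128) = 133.33 - 128.00 = 5.33
Maximum is from combination 2.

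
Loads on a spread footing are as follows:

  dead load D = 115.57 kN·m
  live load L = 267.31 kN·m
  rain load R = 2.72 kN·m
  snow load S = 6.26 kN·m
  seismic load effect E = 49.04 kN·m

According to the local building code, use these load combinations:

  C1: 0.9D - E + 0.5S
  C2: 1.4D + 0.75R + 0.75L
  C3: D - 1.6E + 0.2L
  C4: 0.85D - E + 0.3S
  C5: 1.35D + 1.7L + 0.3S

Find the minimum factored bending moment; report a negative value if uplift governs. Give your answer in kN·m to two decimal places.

51.07 kN·m

C1: 0.9(115.57) - 1.0(49.04) + 0.5(6.26) = 58.10
C2: 1.4(115.57) + 0.75(2.72) + 0.75(267.31) = 364.32
C3: 1.0(115.57) - 1.6(49.04) + 0.2(267.31) = 90.57
C4: 0.85(115.57) - 1.0(49.04) + 0.3(6.26) = 51.07
C5: 1.35(115.57) + 1.7(267.31) + 0.3(6.26) = 612.32
Combination 4 gives the minimum: 51.07 kN·m.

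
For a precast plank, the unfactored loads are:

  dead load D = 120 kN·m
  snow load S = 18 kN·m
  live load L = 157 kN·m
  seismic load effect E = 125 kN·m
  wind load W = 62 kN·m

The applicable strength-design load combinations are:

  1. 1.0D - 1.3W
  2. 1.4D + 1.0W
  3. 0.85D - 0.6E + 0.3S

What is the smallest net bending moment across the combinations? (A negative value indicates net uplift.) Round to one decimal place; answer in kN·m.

32.4 kN·m

1. 1.0(120) - 1.3(62) = 120.0 - 80.6 = 39.4
2. 1.4(120) + 1.0(62) = 168.0 + 62.0 = 230.0
3. 0.85(120) - 0.6(125) + 0.3(18) = 102.0 - 75.0 + 5.4 = 32.4
Combination 3 gives the minimum: 32.4 kN·m.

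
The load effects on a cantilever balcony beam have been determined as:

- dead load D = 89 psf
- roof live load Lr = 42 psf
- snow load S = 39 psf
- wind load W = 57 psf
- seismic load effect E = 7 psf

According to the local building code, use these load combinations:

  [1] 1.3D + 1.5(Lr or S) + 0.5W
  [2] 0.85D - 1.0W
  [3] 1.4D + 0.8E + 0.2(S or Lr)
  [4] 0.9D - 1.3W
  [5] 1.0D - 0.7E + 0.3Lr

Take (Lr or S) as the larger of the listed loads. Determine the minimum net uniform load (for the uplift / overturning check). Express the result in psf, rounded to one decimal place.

6.0 psf

(Lr or S) → Lr = 42 psf; (S or Lr) → Lr = 42 psf.
[1] 1.3(89) + 1.5(42) + 0.5(57) = 207.2
[2] 0.85(89) - 1.0(57) = 18.7
[3] 1.4(89) + 0.8(7) + 0.2(42) = 138.6
[4] 0.9(89) - 1.3(57) = 6.0
[5] 1.0(89) - 0.7(7) + 0.3(42) = 96.7
Combination 4 gives the minimum: 6.0 psf.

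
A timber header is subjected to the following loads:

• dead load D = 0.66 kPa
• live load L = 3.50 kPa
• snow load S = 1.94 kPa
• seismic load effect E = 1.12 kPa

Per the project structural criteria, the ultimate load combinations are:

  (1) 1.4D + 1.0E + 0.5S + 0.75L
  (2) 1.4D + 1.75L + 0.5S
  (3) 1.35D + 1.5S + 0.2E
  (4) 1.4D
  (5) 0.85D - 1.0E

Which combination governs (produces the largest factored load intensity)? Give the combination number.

(1) 1.4(0.66) + 1.0(1.12) + 0.5(1.94) + 0.75(3.50) = 0.92 + 1.12 + 0.97 + 2.63 = 5.64
(2) 1.4(0.66) + 1.75(3.50) + 0.5(1.94) = 0.92 + 6.13 + 0.97 = 8.02
(3) 1.35(0.66) + 1.5(1.94) + 0.2(1.12) = 4.03
(4) 1.4(0.66) = 0.92
(5) 0.85(0.66) - 1.0(1.12) = 0.56 - 1.12 = -0.56
The largest value is 8.02 kPa from combination 2.

Combination 2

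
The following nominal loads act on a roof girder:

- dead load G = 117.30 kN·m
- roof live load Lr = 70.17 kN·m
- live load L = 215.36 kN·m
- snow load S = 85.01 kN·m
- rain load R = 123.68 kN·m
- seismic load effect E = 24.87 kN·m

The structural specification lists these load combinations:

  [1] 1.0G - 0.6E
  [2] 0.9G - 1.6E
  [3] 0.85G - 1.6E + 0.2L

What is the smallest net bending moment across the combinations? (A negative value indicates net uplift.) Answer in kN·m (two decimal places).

[1] 1.0(117.30) - 0.6(24.87) = 117.30 - 14.92 = 102.38
[2] 0.9(117.30) - 1.6(24.87) = 105.57 - 39.79 = 65.78
[3] 0.85(117.30) - 1.6(24.87) + 0.2(215.36) = 99.71 - 39.79 + 43.07 = 102.99
Combination 2 gives the minimum: 65.78 kN·m.

65.78 kN·m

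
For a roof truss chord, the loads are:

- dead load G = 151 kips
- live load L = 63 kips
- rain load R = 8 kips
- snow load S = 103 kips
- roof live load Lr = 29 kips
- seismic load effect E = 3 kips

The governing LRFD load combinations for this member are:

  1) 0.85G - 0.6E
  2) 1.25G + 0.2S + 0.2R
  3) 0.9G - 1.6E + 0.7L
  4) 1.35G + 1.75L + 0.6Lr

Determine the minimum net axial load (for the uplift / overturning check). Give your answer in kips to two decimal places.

1) 0.85(151) - 0.6(3) = 126.55
2) 1.25(151) + 0.2(103) + 0.2(8) = 210.95
3) 0.9(151) - 1.6(3) + 0.7(63) = 175.20
4) 1.35(151) + 1.75(63) + 0.6(29) = 331.50
Combination 1 gives the minimum: 126.55 kips.

126.55 kips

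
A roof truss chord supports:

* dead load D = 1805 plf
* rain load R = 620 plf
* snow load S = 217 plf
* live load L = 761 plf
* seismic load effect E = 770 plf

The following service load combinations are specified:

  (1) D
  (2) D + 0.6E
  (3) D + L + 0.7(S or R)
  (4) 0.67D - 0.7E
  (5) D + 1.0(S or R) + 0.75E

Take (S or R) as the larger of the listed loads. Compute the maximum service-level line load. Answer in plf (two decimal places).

3002.50 plf

(S or R) → R = 620 plf.
(1) 1.0(1805) = 1805.00
(2) 1.0(1805) + 0.6(770) = 1805.00 + 462.00 = 2267.00
(3) 1.0(1805) + 1.0(761) + 0.7(620) = 1805.00 + 761.00 + 434.00 = 3000.00
(4) 0.67(1805) - 0.7(770) = 1209.35 - 539.00 = 670.35
(5) 1.0(1805) + 1.0(620) + 0.75(770) = 1805.00 + 620.00 + 577.50 = 3002.50
Maximum is from combination 5.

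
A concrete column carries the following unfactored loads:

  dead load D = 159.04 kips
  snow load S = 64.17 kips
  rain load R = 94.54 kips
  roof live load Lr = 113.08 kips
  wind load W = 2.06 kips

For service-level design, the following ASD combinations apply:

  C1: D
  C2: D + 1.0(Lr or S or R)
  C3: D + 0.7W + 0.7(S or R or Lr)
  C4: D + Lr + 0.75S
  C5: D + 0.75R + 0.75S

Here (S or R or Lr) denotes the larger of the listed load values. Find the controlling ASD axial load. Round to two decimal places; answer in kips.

(Lr or S or R) → Lr = 113.08 kips; (S or R or Lr) → Lr = 113.08 kips.
C1: 1.0(159.04) = 159.04
C2: 1.0(159.04) + 1.0(113.08) = 159.04 + 113.08 = 272.12
C3: 1.0(159.04) + 0.7(2.06) + 0.7(113.08) = 159.04 + 1.44 + 79.16 = 239.64
C4: 1.0(159.04) + 1.0(113.08) + 0.75(64.17) = 159.04 + 113.08 + 48.13 = 320.25
C5: 1.0(159.04) + 0.75(94.54) + 0.75(64.17) = 278.07
The controlling combination is 4, giving 320.25 kips.

320.25 kips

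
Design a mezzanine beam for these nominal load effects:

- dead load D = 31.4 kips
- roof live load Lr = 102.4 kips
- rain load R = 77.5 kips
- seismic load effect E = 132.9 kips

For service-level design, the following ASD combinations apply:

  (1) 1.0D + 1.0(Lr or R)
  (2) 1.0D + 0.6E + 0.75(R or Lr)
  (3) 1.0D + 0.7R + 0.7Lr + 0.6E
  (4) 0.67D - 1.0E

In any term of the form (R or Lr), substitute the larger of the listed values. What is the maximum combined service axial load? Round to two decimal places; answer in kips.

237.07 kips

(Lr or R) → Lr = 102.4 kips; (R or Lr) → Lr = 102.4 kips.
(1) 1.0(31.4) + 1.0(102.4) = 31.40 + 102.40 = 133.80
(2) 1.0(31.4) + 0.6(132.9) + 0.75(102.4) = 31.40 + 79.74 + 76.80 = 187.94
(3) 1.0(31.4) + 0.7(77.5) + 0.7(102.4) + 0.6(132.9) = 31.40 + 54.25 + 71.68 + 79.74 = 237.07
(4) 0.67(31.4) - 1.0(132.9) = 21.04 - 132.90 = -111.86
The controlling combination is 3, giving 237.07 kips.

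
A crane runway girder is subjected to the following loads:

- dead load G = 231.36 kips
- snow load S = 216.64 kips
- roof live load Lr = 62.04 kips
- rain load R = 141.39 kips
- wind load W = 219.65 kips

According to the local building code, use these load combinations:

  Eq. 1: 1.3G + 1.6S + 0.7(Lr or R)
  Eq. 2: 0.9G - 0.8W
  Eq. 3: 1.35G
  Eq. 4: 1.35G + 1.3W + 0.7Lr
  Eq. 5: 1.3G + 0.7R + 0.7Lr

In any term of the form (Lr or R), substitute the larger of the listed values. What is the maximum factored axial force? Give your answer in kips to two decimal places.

(Lr or R) → R = 141.39 kips.
Eq. 1: 1.3(231.36) + 1.6(216.64) + 0.7(141.39) = 746.37
Eq. 2: 0.9(231.36) - 0.8(219.65) = 208.22 - 175.72 = 32.50
Eq. 3: 1.35(231.36) = 312.34
Eq. 4: 1.35(231.36) + 1.3(219.65) + 0.7(62.04) = 641.31
Eq. 5: 1.3(231.36) + 0.7(141.39) + 0.7(62.04) = 300.77 + 98.97 + 43.43 = 443.17
The controlling combination is 1, giving 746.37 kips.

746.37 kips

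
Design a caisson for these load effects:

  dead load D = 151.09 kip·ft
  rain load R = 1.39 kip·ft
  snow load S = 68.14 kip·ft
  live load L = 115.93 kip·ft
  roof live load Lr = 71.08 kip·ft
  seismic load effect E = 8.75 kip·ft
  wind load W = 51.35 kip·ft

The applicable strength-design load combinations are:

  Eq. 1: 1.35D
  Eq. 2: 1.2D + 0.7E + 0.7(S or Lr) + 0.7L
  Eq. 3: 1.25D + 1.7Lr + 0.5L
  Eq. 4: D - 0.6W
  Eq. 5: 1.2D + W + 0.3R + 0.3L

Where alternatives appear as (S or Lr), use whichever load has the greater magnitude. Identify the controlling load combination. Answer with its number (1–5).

Combination 3

(S or Lr) → Lr = 71.08 kip·ft.
Eq. 1: 1.35(151.09) = 203.97
Eq. 2: 1.2(151.09) + 0.7(8.75) + 0.7(71.08) + 0.7(115.93) = 318.34
Eq. 3: 1.25(151.09) + 1.7(71.08) + 0.5(115.93) = 367.66
Eq. 4: 1.0(151.09) - 0.6(51.35) = 120.28
Eq. 5: 1.2(151.09) + 1.0(51.35) + 0.3(1.39) + 0.3(115.93) = 267.85
The largest value is 367.66 kip·ft from combination 3.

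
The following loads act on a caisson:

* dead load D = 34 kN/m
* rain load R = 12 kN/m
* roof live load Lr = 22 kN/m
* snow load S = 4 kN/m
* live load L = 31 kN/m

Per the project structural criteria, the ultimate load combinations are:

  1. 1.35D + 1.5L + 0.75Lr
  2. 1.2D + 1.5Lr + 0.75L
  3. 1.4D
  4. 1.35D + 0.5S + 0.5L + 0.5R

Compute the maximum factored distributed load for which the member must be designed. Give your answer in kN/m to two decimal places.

1. 1.35(34) + 1.5(31) + 0.75(22) = 108.90
2. 1.2(34) + 1.5(22) + 0.75(31) = 97.05
3. 1.4(34) = 47.60
4. 1.35(34) + 0.5(4) + 0.5(31) + 0.5(12) = 69.40
The controlling combination is 1, giving 108.90 kN/m.

108.90 kN/m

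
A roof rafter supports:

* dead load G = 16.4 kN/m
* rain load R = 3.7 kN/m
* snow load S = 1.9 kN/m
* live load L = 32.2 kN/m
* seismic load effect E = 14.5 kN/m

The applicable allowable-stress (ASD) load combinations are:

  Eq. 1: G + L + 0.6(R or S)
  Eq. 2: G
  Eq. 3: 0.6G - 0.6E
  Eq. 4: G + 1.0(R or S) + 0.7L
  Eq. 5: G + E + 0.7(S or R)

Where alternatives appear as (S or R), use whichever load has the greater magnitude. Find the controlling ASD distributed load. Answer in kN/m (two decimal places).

(R or S) → R = 3.7 kN/m; (S or R) → R = 3.7 kN/m.
Eq. 1: 1.0(16.4) + 1.0(32.2) + 0.6(3.7) = 16.40 + 32.20 + 2.22 = 50.82
Eq. 2: 1.0(16.4) = 16.40
Eq. 3: 0.6(16.4) - 0.6(14.5) = 9.84 - 8.70 = 1.14
Eq. 4: 1.0(16.4) + 1.0(3.7) + 0.7(32.2) = 16.40 + 3.70 + 22.54 = 42.64
Eq. 5: 1.0(16.4) + 1.0(14.5) + 0.7(3.7) = 16.40 + 14.50 + 2.59 = 33.49
Maximum is from combination 1.

50.82 kN/m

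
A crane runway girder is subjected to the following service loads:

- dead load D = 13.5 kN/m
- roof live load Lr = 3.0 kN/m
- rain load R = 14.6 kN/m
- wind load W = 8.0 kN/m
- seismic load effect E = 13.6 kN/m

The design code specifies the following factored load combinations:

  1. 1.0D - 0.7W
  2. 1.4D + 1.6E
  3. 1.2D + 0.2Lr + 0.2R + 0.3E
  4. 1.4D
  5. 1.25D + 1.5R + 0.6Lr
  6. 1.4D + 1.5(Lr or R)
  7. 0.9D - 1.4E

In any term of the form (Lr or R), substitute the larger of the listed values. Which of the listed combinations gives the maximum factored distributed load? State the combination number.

(Lr or R) → R = 14.6 kN/m.
1. 1.0(13.5) - 0.7(8.0) = 13.50 - 5.60 = 7.90
2. 1.4(13.5) + 1.6(13.6) = 18.90 + 21.76 = 40.66
3. 1.2(13.5) + 0.2(3.0) + 0.2(14.6) + 0.3(13.6) = 16.20 + 0.60 + 2.92 + 4.08 = 23.80
4. 1.4(13.5) = 18.90
5. 1.25(13.5) + 1.5(14.6) + 0.6(3.0) = 16.88 + 21.90 + 1.80 = 40.58
6. 1.4(13.5) + 1.5(14.6) = 18.90 + 21.90 = 40.80
7. 0.9(13.5) - 1.4(13.6) = 12.15 - 19.04 = -6.89
The largest value is 40.80 kN/m from combination 6.

Combination 6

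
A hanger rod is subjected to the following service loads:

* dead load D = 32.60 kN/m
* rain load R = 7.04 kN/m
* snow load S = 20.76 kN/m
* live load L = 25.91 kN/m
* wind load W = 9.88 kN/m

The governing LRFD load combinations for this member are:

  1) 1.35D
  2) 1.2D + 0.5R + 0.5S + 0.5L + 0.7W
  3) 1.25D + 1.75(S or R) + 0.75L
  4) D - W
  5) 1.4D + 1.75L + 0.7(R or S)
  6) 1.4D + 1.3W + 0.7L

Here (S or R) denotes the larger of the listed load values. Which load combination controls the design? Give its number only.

(S or R) → S = 20.76 kN/m; (R or S) → S = 20.76 kN/m.
1) 1.35(32.60) = 44.01
2) 1.2(32.60) + 0.5(7.04) + 0.5(20.76) + 0.5(25.91) + 0.7(9.88) = 72.89
3) 1.25(32.60) + 1.75(20.76) + 0.75(25.91) = 96.51
4) 1.0(32.60) - 1.0(9.88) = 22.72
5) 1.4(32.60) + 1.75(25.91) + 0.7(20.76) = 105.51
6) 1.4(32.60) + 1.3(9.88) + 0.7(25.91) = 76.62
The largest value is 105.51 kN/m from combination 5.

Combination 5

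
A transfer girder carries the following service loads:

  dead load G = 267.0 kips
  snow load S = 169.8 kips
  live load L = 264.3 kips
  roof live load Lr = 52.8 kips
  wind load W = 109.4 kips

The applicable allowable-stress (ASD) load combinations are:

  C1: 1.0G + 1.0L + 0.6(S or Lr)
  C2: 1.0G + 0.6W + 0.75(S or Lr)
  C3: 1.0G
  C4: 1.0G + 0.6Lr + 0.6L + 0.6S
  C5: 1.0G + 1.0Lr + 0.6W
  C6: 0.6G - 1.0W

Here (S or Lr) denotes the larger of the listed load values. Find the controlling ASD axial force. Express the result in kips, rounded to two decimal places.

(S or Lr) → S = 169.8 kips.
C1: 1.0(267.0) + 1.0(264.3) + 0.6(169.8) = 267.00 + 264.30 + 101.88 = 633.18
C2: 1.0(267.0) + 0.6(109.4) + 0.75(169.8) = 267.00 + 65.64 + 127.35 = 459.99
C3: 1.0(267.0) = 267.00
C4: 1.0(267.0) + 0.6(52.8) + 0.6(264.3) + 0.6(169.8) = 267.00 + 31.68 + 158.58 + 101.88 = 559.14
C5: 1.0(267.0) + 1.0(52.8) + 0.6(109.4) = 267.00 + 52.80 + 65.64 = 385.44
C6: 0.6(267.0) - 1.0(109.4) = 160.20 - 109.40 = 50.80
Maximum is from combination 1.

633.18 kips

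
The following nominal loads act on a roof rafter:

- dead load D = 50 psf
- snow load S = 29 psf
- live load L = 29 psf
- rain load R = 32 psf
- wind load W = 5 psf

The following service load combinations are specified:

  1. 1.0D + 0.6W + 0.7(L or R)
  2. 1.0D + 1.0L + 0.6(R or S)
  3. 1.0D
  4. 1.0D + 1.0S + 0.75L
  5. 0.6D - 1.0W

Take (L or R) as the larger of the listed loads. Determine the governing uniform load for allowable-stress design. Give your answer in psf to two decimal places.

(L or R) → R = 32 psf; (R or S) → R = 32 psf.
1. 1.0(50) + 0.6(5) + 0.7(32) = 50.00 + 3.00 + 22.40 = 75.40
2. 1.0(50) + 1.0(29) + 0.6(32) = 50.00 + 29.00 + 19.20 = 98.20
3. 1.0(50) = 50.00
4. 1.0(50) + 1.0(29) + 0.75(29) = 50.00 + 29.00 + 21.75 = 100.75
5. 0.6(50) - 1.0(5) = 30.00 - 5.00 = 25.00
The controlling combination is 4, giving 100.75 psf.

100.75 psf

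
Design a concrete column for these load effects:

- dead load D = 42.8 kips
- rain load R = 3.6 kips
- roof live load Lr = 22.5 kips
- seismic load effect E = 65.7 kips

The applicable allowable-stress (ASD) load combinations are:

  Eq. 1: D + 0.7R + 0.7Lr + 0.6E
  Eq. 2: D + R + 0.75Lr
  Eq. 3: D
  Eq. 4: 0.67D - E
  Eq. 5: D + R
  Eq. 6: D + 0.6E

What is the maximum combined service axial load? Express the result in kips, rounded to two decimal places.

Eq. 1: 1.0(42.8) + 0.7(3.6) + 0.7(22.5) + 0.6(65.7) = 42.80 + 2.52 + 15.75 + 39.42 = 100.49
Eq. 2: 1.0(42.8) + 1.0(3.6) + 0.75(22.5) = 42.80 + 3.60 + 16.88 = 63.28
Eq. 3: 1.0(42.8) = 42.80
Eq. 4: 0.67(42.8) - 1.0(65.7) = 28.68 - 65.70 = -37.02
Eq. 5: 1.0(42.8) + 1.0(3.6) = 42.80 + 3.60 = 46.40
Eq. 6: 1.0(42.8) + 0.6(65.7) = 42.80 + 39.42 = 82.22
The controlling combination is 1, giving 100.49 kips.

100.49 kips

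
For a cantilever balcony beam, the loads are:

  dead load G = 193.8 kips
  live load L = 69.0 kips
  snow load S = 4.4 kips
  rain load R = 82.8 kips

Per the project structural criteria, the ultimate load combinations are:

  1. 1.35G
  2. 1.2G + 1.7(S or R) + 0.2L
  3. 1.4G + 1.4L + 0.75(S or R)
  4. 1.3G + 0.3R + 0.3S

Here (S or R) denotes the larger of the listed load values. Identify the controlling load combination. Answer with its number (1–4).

(S or R) → R = 82.8 kips.
1. 1.35(193.8) = 261.6
2. 1.2(193.8) + 1.7(82.8) + 0.2(69.0) = 387.1
3. 1.4(193.8) + 1.4(69.0) + 0.75(82.8) = 271.3 + 96.6 + 62.1 = 430.0
4. 1.3(193.8) + 0.3(82.8) + 0.3(4.4) = 278.1
The largest value is 430.0 kips from combination 3.

Combination 3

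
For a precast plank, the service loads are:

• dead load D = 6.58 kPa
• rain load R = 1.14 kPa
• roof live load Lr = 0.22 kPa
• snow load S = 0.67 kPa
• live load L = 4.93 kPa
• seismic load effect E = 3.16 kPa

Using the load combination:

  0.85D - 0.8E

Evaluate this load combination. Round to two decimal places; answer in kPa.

0.85(6.58) - 0.8(3.16) = 3.07
q_u = 3.07 kPa.

3.07 kPa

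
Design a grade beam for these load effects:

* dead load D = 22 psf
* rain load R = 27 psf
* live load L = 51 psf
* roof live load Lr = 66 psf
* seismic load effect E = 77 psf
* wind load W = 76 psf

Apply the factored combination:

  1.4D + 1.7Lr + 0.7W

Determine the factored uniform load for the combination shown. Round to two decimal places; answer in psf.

196.20 psf

1.4(22) + 1.7(66) + 0.7(76) = 30.80 + 112.20 + 53.20 = 196.20
q_u = 196.20 psf.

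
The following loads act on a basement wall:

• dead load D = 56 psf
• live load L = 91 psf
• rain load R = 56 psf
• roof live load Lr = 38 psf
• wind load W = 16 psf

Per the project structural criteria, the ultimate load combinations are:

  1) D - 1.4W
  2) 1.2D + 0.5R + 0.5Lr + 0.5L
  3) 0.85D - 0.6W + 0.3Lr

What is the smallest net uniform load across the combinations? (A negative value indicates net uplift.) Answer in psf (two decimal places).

1) 1.0(56) - 1.4(16) = 56.00 - 22.40 = 33.60
2) 1.2(56) + 0.5(56) + 0.5(38) + 0.5(91) = 67.20 + 28.00 + 19.00 + 45.50 = 159.70
3) 0.85(56) - 0.6(16) + 0.3(38) = 47.60 - 9.60 + 11.40 = 49.40
Combination 1 gives the minimum: 33.60 psf.

33.60 psf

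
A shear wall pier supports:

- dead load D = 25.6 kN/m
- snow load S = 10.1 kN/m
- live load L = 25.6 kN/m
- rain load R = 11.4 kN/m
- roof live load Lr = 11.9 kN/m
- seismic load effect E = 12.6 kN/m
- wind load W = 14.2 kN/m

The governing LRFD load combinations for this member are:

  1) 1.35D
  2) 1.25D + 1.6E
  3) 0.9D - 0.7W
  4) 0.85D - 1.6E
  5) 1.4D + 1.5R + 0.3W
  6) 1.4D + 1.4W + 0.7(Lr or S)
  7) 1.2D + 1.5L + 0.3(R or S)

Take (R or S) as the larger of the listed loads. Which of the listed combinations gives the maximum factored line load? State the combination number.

(Lr or S) → Lr = 11.9 kN/m; (R or S) → R = 11.4 kN/m.
1) 1.35(25.6) = 34.56
2) 1.25(25.6) + 1.6(12.6) = 32.00 + 20.16 = 52.16
3) 0.9(25.6) - 0.7(14.2) = 23.04 - 9.94 = 13.10
4) 0.85(25.6) - 1.6(12.6) = 21.76 - 20.16 = 1.60
5) 1.4(25.6) + 1.5(11.4) + 0.3(14.2) = 35.84 + 17.10 + 4.26 = 57.20
6) 1.4(25.6) + 1.4(14.2) + 0.7(11.9) = 35.84 + 19.88 + 8.33 = 64.05
7) 1.2(25.6) + 1.5(25.6) + 0.3(11.4) = 30.72 + 38.40 + 3.42 = 72.54
The largest value is 72.54 kN/m from combination 7.

Combination 7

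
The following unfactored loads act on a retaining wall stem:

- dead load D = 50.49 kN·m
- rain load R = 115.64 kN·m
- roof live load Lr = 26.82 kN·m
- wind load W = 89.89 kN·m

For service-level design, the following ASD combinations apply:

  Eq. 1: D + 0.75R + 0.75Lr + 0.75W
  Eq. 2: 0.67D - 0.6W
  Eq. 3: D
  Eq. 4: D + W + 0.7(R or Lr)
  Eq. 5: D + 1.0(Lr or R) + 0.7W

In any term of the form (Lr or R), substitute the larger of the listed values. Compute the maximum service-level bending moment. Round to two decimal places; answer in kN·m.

(R or Lr) → R = 115.64 kN·m; (Lr or R) → R = 115.64 kN·m.
Eq. 1: 1.0(50.49) + 0.75(115.64) + 0.75(26.82) + 0.75(89.89) = 224.75
Eq. 2: 0.67(50.49) - 0.6(89.89) = -20.11
Eq. 3: 1.0(50.49) = 50.49
Eq. 4: 1.0(50.49) + 1.0(89.89) + 0.7(115.64) = 50.49 + 89.89 + 80.95 = 221.33
Eq. 5: 1.0(50.49) + 1.0(115.64) + 0.7(89.89) = 50.49 + 115.64 + 62.92 = 229.05
Maximum is from combination 5.

229.05 kN·m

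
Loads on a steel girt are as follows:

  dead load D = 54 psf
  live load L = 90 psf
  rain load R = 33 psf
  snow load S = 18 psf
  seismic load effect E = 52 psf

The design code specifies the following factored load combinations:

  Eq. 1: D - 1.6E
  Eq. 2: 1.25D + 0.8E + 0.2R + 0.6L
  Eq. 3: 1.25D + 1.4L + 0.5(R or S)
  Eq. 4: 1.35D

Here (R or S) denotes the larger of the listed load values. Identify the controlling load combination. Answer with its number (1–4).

Combination 3

(R or S) → R = 33 psf.
Eq. 1: 1.0(54) - 1.6(52) = -29.2
Eq. 2: 1.25(54) + 0.8(52) + 0.2(33) + 0.6(90) = 169.7
Eq. 3: 1.25(54) + 1.4(90) + 0.5(33) = 210.0
Eq. 4: 1.35(54) = 72.9
The largest value is 210.0 psf from combination 3.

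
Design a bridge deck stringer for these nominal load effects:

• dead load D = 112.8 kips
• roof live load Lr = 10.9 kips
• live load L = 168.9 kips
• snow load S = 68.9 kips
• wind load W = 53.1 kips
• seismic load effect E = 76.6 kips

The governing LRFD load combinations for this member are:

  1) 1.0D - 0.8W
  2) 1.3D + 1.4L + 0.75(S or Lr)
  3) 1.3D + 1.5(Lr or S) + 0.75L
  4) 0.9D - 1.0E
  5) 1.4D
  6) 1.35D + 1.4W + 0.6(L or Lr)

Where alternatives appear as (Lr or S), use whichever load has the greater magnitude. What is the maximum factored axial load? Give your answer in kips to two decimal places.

(S or Lr) → S = 68.9 kips; (Lr or S) → S = 68.9 kips; (L or Lr) → L = 168.9 kips.
1) 1.0(112.8) - 0.8(53.1) = 70.32
2) 1.3(112.8) + 1.4(168.9) + 0.75(68.9) = 434.78
3) 1.3(112.8) + 1.5(68.9) + 0.75(168.9) = 376.67
4) 0.9(112.8) - 1.0(76.6) = 24.92
5) 1.4(112.8) = 157.92
6) 1.35(112.8) + 1.4(53.1) + 0.6(168.9) = 327.96
Combination 2 governs: P_u = 434.78 kips.

434.78 kips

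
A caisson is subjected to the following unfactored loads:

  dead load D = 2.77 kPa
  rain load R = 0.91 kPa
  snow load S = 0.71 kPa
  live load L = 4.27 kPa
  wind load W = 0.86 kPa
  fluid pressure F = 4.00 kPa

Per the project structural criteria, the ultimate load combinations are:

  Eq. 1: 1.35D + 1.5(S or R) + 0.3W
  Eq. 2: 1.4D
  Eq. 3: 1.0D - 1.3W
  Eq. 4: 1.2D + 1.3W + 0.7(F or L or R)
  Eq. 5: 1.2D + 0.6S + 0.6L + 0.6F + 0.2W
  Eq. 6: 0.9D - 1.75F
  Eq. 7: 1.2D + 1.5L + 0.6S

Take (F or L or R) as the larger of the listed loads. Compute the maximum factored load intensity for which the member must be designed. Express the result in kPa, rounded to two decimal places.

10.16 kPa

(S or R) → R = 0.91 kPa; (F or L or R) → L = 4.27 kPa.
Eq. 1: 1.35(2.77) + 1.5(0.91) + 0.3(0.86) = 5.36
Eq. 2: 1.4(2.77) = 3.88
Eq. 3: 1.0(2.77) - 1.3(0.86) = 1.65
Eq. 4: 1.2(2.77) + 1.3(0.86) + 0.7(4.27) = 7.43
Eq. 5: 1.2(2.77) + 0.6(0.71) + 0.6(4.27) + 0.6(4.00) + 0.2(0.86) = 8.88
Eq. 6: 0.9(2.77) - 1.75(4.00) = -4.51
Eq. 7: 1.2(2.77) + 1.5(4.27) + 0.6(0.71) = 10.16
Combination 7 governs: q_u = 10.16 kPa.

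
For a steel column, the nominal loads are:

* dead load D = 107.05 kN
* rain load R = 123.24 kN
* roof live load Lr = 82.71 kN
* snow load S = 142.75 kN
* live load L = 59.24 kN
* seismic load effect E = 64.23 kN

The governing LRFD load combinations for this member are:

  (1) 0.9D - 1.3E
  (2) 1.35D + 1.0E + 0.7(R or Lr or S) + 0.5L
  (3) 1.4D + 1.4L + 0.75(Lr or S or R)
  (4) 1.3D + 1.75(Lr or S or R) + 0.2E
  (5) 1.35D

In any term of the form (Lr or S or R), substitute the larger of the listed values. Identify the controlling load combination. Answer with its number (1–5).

(R or Lr or S) → S = 142.75 kN; (Lr or S or R) → S = 142.75 kN.
(1) 0.9(107.05) - 1.3(64.23) = 96.35 - 83.50 = 12.85
(2) 1.35(107.05) + 1.0(64.23) + 0.7(142.75) + 0.5(59.24) = 338.29
(3) 1.4(107.05) + 1.4(59.24) + 0.75(142.75) = 149.87 + 82.94 + 107.06 = 339.87
(4) 1.3(107.05) + 1.75(142.75) + 0.2(64.23) = 401.82
(5) 1.35(107.05) = 144.52
The largest value is 401.82 kN from combination 4.

Combination 4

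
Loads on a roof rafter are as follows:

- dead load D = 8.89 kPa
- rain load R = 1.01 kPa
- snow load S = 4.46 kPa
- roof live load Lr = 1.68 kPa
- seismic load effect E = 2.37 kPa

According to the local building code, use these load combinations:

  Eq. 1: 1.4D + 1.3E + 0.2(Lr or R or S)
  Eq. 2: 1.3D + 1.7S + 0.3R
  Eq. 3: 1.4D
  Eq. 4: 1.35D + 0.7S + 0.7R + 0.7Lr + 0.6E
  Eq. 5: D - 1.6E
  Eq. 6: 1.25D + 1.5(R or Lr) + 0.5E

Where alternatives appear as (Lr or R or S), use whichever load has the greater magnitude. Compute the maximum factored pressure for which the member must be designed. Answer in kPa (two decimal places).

(Lr or R or S) → S = 4.46 kPa; (R or Lr) → Lr = 1.68 kPa.
Eq. 1: 1.4(8.89) + 1.3(2.37) + 0.2(4.46) = 16.42
Eq. 2: 1.3(8.89) + 1.7(4.46) + 0.3(1.01) = 19.44
Eq. 3: 1.4(8.89) = 12.45
Eq. 4: 1.35(8.89) + 0.7(4.46) + 0.7(1.01) + 0.7(1.68) + 0.6(2.37) = 18.43
Eq. 5: 1.0(8.89) - 1.6(2.37) = 5.10
Eq. 6: 1.25(8.89) + 1.5(1.68) + 0.5(2.37) = 14.82
Maximum is from combination 2.

19.44 kPa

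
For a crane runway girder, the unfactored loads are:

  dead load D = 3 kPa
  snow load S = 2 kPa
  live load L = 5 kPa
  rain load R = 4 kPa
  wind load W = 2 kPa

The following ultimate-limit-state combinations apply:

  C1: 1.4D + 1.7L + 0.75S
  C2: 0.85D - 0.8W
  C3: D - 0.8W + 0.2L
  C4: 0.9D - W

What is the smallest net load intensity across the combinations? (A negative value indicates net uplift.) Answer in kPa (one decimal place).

C1: 1.4(3) + 1.7(5) + 0.75(2) = 14.2
C2: 0.85(3) - 0.8(2) = 1.0
C3: 1.0(3) - 0.8(2) + 0.2(5) = 2.4
C4: 0.9(3) - 1.0(2) = 0.7
Combination 4 gives the minimum: 0.7 kPa.

0.7 kPa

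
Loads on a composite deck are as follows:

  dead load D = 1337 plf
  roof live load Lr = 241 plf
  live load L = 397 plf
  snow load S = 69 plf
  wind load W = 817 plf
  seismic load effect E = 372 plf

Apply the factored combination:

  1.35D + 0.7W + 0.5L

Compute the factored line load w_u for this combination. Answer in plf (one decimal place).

1.35(1337) + 0.7(817) + 0.5(397) = 1805.0 + 571.9 + 198.5 = 2575.4
w_u = 2575.4 plf.

2575.4 plf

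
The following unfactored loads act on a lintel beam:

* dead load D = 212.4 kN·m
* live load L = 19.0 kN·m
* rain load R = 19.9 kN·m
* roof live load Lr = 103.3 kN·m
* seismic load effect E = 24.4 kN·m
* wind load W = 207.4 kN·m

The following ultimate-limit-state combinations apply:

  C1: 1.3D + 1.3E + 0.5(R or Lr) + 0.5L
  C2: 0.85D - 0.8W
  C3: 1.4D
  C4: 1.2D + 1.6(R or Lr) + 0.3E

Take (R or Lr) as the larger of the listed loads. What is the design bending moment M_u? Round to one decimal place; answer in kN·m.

(R or Lr) → Lr = 103.3 kN·m.
C1: 1.3(212.4) + 1.3(24.4) + 0.5(103.3) + 0.5(19.0) = 276.1 + 31.7 + 51.7 + 9.5 = 369.0
C2: 0.85(212.4) - 0.8(207.4) = 180.5 - 165.9 = 14.6
C3: 1.4(212.4) = 297.4
C4: 1.2(212.4) + 1.6(103.3) + 0.3(24.4) = 254.9 + 165.3 + 7.3 = 427.5
The controlling combination is 4, giving 427.5 kN·m.

427.5 kN·m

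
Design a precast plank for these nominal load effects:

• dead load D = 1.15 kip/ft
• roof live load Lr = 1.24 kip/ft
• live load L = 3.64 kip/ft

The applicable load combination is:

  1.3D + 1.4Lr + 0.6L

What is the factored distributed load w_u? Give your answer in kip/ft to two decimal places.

5.42 kip/ft

1.3(1.15) + 1.4(1.24) + 0.6(3.64) = 1.50 + 1.74 + 2.18 = 5.42
w_u = 5.42 kip/ft.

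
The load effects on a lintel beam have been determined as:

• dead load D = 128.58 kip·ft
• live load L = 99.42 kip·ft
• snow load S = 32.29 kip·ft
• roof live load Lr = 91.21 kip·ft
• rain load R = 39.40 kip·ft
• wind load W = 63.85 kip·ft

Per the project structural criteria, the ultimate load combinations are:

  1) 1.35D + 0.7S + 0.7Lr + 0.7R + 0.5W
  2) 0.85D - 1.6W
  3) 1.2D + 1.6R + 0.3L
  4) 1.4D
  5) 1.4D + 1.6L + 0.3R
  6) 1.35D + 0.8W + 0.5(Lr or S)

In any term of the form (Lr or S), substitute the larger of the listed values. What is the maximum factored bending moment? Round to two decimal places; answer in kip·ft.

(Lr or S) → Lr = 91.21 kip·ft.
1) 1.35(128.58) + 0.7(32.29) + 0.7(91.21) + 0.7(39.40) + 0.5(63.85) = 173.58 + 22.60 + 63.85 + 27.58 + 31.93 = 319.54
2) 0.85(128.58) - 1.6(63.85) = 109.29 - 102.16 = 7.13
3) 1.2(128.58) + 1.6(39.40) + 0.3(99.42) = 247.16
4) 1.4(128.58) = 180.01
5) 1.4(128.58) + 1.6(99.42) + 0.3(39.40) = 180.01 + 159.07 + 11.82 = 350.90
6) 1.35(128.58) + 0.8(63.85) + 0.5(91.21) = 173.58 + 51.08 + 45.61 = 270.27
The controlling combination is 5, giving 350.90 kip·ft.

350.90 kip·ft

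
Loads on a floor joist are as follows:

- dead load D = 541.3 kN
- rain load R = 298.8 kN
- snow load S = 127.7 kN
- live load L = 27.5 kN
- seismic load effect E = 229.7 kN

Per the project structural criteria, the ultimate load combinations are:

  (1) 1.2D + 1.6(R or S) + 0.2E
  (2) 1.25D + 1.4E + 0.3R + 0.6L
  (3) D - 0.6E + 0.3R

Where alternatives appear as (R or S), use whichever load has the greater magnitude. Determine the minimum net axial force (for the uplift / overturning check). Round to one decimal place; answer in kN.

493.1 kN

(R or S) → R = 298.8 kN.
(1) 1.2(541.3) + 1.6(298.8) + 0.2(229.7) = 1173.6
(2) 1.25(541.3) + 1.4(229.7) + 0.3(298.8) + 0.6(27.5) = 1104.3
(3) 1.0(541.3) - 0.6(229.7) + 0.3(298.8) = 493.1
Combination 3 gives the minimum: 493.1 kN.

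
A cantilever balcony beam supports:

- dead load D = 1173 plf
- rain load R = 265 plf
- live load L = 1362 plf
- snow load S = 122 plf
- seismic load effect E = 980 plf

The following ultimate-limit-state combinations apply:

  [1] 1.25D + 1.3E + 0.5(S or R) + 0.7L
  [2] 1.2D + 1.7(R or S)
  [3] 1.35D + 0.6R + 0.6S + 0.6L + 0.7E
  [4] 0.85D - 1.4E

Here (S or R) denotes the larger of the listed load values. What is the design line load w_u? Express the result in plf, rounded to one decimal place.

(S or R) → R = 265 plf; (R or S) → R = 265 plf.
[1] 1.25(1173) + 1.3(980) + 0.5(265) + 0.7(1362) = 1466.3 + 1274.0 + 132.5 + 953.4 = 3826.2
[2] 1.2(1173) + 1.7(265) = 1407.6 + 450.5 = 1858.1
[3] 1.35(1173) + 0.6(265) + 0.6(122) + 0.6(1362) + 0.7(980) = 1583.6 + 159.0 + 73.2 + 817.2 + 686.0 = 3319.0
[4] 0.85(1173) - 1.4(980) = -375.0
Maximum is from combination 1.

3826.2 plf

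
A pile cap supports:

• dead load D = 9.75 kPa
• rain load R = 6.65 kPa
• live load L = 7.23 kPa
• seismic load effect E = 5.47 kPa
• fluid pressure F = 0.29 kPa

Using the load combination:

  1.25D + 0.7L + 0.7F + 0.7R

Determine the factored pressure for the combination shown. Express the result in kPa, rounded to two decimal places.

22.11 kPa

1.25(9.75) + 0.7(7.23) + 0.7(0.29) + 0.7(6.65) = 22.11
p_u = 22.11 kPa.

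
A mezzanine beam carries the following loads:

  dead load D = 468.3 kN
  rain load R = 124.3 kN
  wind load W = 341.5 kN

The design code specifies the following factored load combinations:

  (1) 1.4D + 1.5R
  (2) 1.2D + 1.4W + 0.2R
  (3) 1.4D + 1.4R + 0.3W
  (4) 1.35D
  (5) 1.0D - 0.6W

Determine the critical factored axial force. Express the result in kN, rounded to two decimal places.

1064.92 kN

(1) 1.4(468.3) + 1.5(124.3) = 655.62 + 186.45 = 842.07
(2) 1.2(468.3) + 1.4(341.5) + 0.2(124.3) = 561.96 + 478.10 + 24.86 = 1064.92
(3) 1.4(468.3) + 1.4(124.3) + 0.3(341.5) = 655.62 + 174.02 + 102.45 = 932.09
(4) 1.35(468.3) = 632.21
(5) 1.0(468.3) - 0.6(341.5) = 468.30 - 204.90 = 263.40
Combination 2 governs: N_u = 1064.92 kN.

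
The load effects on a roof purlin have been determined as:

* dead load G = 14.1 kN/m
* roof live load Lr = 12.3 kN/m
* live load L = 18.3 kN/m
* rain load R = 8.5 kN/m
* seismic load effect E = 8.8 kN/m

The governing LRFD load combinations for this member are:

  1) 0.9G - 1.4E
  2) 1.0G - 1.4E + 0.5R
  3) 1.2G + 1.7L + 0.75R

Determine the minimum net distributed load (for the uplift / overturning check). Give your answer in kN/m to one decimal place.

0.4 kN/m

1) 0.9(14.1) - 1.4(8.8) = 0.4
2) 1.0(14.1) - 1.4(8.8) + 0.5(8.5) = 6.0
3) 1.2(14.1) + 1.7(18.3) + 0.75(8.5) = 54.4
Combination 1 gives the minimum: 0.4 kN/m.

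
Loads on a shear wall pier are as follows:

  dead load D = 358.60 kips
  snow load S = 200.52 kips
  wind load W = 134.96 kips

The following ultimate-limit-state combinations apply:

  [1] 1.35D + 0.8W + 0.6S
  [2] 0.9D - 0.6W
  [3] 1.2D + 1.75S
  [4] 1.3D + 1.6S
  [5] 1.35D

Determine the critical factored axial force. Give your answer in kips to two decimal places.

787.01 kips

[1] 1.35(358.60) + 0.8(134.96) + 0.6(200.52) = 484.11 + 107.97 + 120.31 = 712.39
[2] 0.9(358.60) - 0.6(134.96) = 322.74 - 80.98 = 241.76
[3] 1.2(358.60) + 1.75(200.52) = 430.32 + 350.91 = 781.23
[4] 1.3(358.60) + 1.6(200.52) = 466.18 + 320.83 = 787.01
[5] 1.35(358.60) = 484.11
Maximum is from combination 4.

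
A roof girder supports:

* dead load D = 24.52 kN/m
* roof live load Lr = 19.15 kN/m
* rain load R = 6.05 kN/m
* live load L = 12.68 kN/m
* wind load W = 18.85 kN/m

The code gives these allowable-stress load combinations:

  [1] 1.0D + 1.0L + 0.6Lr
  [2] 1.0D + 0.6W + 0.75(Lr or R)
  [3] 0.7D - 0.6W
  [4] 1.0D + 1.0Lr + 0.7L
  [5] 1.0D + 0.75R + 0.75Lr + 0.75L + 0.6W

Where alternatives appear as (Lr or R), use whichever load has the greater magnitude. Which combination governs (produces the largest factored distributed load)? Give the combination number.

Combination 5

(Lr or R) → Lr = 19.15 kN/m.
[1] 1.0(24.52) + 1.0(12.68) + 0.6(19.15) = 24.52 + 12.68 + 11.49 = 48.69
[2] 1.0(24.52) + 0.6(18.85) + 0.75(19.15) = 24.52 + 11.31 + 14.36 = 50.19
[3] 0.7(24.52) - 0.6(18.85) = 17.16 - 11.31 = 5.85
[4] 1.0(24.52) + 1.0(19.15) + 0.7(12.68) = 24.52 + 19.15 + 8.88 = 52.55
[5] 1.0(24.52) + 0.75(6.05) + 0.75(19.15) + 0.75(12.68) + 0.6(18.85) = 24.52 + 4.54 + 14.36 + 9.51 + 11.31 = 64.24
The largest value is 64.24 kN/m from combination 5.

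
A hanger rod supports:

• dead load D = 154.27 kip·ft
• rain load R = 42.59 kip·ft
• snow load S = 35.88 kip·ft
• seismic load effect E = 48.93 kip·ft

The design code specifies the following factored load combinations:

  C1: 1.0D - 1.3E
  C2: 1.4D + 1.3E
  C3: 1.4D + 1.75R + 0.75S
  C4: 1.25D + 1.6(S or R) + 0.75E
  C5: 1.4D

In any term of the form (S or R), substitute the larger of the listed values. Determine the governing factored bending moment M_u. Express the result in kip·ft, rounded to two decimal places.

(S or R) → R = 42.59 kip·ft.
C1: 1.0(154.27) - 1.3(48.93) = 154.27 - 63.61 = 90.66
C2: 1.4(154.27) + 1.3(48.93) = 215.98 + 63.61 = 279.59
C3: 1.4(154.27) + 1.75(42.59) + 0.75(35.88) = 215.98 + 74.53 + 26.91 = 317.42
C4: 1.25(154.27) + 1.6(42.59) + 0.75(48.93) = 192.84 + 68.14 + 36.70 = 297.68
C5: 1.4(154.27) = 215.98
Maximum is from combination 3.

317.42 kip·ft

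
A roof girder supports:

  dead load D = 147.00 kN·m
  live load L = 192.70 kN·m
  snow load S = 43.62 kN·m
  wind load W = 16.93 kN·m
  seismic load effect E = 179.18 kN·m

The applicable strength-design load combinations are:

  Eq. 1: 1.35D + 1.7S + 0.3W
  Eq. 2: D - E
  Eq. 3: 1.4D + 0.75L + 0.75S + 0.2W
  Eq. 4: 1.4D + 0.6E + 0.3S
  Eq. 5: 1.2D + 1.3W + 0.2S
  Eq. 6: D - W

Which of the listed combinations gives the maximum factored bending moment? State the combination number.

Eq. 1: 1.35(147.00) + 1.7(43.62) + 0.3(16.93) = 198.45 + 74.15 + 5.08 = 277.68
Eq. 2: 1.0(147.00) - 1.0(179.18) = 147.00 - 179.18 = -32.18
Eq. 3: 1.4(147.00) + 0.75(192.70) + 0.75(43.62) + 0.2(16.93) = 386.43
Eq. 4: 1.4(147.00) + 0.6(179.18) + 0.3(43.62) = 326.39
Eq. 5: 1.2(147.00) + 1.3(16.93) + 0.2(43.62) = 176.40 + 22.01 + 8.72 = 207.13
Eq. 6: 1.0(147.00) - 1.0(16.93) = 147.00 - 16.93 = 130.07
The largest value is 386.43 kN·m from combination 3.

Combination 3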